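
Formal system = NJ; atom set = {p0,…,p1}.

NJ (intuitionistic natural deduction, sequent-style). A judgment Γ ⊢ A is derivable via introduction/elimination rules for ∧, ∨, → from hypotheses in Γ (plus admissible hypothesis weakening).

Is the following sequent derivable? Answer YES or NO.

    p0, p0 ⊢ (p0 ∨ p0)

Derivation (root first):
[Wk] p0, p0 ⊢ (p0 ∨ p0)
  [∨I₂] p0 ⊢ (p0 ∨ p0)
    [Ax] p0 ⊢ p0

Result: YES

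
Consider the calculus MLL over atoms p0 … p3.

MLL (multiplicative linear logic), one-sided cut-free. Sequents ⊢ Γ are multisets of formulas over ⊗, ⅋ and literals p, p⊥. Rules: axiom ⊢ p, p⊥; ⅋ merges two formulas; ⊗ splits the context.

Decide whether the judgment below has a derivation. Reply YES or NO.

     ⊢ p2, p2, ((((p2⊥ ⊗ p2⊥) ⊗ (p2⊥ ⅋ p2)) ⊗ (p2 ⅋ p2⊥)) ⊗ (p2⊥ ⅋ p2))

Proof tree:
[⊗]  ⊢ p2, p2, ((((p2⊥ ⊗ p2⊥) ⊗ (p2⊥ ⅋ p2)) ⊗ (p2 ⅋ p2⊥)) ⊗ (p2⊥ ⅋ p2))
  [⊗]  ⊢ p2, p2, (((p2⊥ ⊗ p2⊥) ⊗ (p2⊥ ⅋ p2)) ⊗ (p2 ⅋ p2⊥))
    [⊗]  ⊢ p2, p2, ((p2⊥ ⊗ p2⊥) ⊗ (p2⊥ ⅋ p2))
      [⊗]  ⊢ p2, p2, (p2⊥ ⊗ p2⊥)
        [Ax]  ⊢ p2, p2⊥
        [Ax]  ⊢ p2, p2⊥
      [⅋]  ⊢ (p2⊥ ⅋ p2)
        [Ax]  ⊢ p2, p2⊥
    [⅋]  ⊢ (p2 ⅋ p2⊥)
      [Ax]  ⊢ p2, p2⊥
  [⅋]  ⊢ (p2⊥ ⅋ p2)
    [Ax]  ⊢ p2, p2⊥

Result: YES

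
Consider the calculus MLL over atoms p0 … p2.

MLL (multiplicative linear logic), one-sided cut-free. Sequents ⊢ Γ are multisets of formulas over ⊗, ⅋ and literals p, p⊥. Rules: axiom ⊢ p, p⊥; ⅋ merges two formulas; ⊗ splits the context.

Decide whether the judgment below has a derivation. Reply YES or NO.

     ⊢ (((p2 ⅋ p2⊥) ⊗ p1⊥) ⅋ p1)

Proof tree:
[⅋]  ⊢ (((p2 ⅋ p2⊥) ⊗ p1⊥) ⅋ p1)
  [⊗]  ⊢ p1, ((p2 ⅋ p2⊥) ⊗ p1⊥)
    [⅋]  ⊢ (p2 ⅋ p2⊥)
      [Ax]  ⊢ p2, p2⊥
    [Ax]  ⊢ p1, p1⊥

Result: YES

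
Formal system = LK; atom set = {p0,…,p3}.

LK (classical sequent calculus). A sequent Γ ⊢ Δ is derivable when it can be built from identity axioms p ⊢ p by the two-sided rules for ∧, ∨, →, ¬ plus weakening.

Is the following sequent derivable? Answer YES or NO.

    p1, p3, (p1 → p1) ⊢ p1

Derivation trace:
[→L] p1, p3, (p1 → p1) ⊢ p1
  [WL] p1, p3 ⊢ p1
    [Ax] p1 ⊢ p1
  [WR] p1 ⊢ p1, p1
    [Ax] p1 ⊢ p1

Result: YES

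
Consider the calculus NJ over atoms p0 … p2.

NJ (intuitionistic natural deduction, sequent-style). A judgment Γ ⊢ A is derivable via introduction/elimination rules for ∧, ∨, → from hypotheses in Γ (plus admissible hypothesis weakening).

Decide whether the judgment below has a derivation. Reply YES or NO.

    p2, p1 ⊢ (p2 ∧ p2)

Proof tree:
[Wk] p2, p1 ⊢ (p2 ∧ p2)
  [∧I] p2 ⊢ (p2 ∧ p2)
    [Ax] p2 ⊢ p2
    [Ax] p2 ⊢ p2

Result: YES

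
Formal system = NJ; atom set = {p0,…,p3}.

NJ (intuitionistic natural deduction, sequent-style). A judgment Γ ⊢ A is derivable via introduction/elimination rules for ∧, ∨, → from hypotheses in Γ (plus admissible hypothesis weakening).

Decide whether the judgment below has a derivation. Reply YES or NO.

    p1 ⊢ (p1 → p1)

Derivation (root first):
[→I] p1 ⊢ (p1 → p1)
  [Wk] p1, p1 ⊢ p1
    [Ax] p1 ⊢ p1

Result: YES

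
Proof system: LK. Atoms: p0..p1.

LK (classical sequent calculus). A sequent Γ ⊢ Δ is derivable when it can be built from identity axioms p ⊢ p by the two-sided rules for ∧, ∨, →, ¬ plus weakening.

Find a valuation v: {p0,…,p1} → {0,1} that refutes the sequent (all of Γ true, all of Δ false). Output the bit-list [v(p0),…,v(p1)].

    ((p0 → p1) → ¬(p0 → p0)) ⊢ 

Truth-table refutation:
  v=00: Γ:[((p0 → p1) → ¬(p0 → p0))=F] Δ:[] refutes=False
  v=01: Γ:[((p0 → p1) → ¬(p0 → p0))=F] Δ:[] refutes=False
  v=10: Γ:[((p0 → p1) → ¬(p0 → p0))=T] Δ:[] refutes=True  ← countermodel

Result: [1, 0]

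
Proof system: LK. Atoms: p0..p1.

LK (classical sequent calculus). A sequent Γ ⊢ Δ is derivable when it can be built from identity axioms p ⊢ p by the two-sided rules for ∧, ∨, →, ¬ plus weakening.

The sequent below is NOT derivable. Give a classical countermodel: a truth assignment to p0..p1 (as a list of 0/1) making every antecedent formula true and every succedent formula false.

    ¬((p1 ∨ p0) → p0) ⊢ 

Enumerate valuations to refute Γ ⊢ Δ:
  v=00: Γ:[¬((p1 ∨ p0) → p0)=F] Δ:[] refutes=False
  v=01: Γ:[¬((p1 ∨ p0) → p0)=T] Δ:[] refutes=True  ← countermodel

Result: [0, 1]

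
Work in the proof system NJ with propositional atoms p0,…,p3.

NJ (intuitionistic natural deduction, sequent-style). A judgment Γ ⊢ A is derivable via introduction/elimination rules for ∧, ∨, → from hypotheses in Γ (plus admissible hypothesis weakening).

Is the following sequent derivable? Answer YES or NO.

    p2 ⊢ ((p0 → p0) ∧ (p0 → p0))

Derivation trace:
[Wk] p2 ⊢ ((p0 → p0) ∧ (p0 → p0))
  [∧I]  ⊢ ((p0 → p0) ∧ (p0 → p0))
    [→I]  ⊢ (p0 → p0)
      [Ax] p0 ⊢ p0
    [→I]  ⊢ (p0 → p0)
      [Ax] p0 ⊢ p0

Result: YES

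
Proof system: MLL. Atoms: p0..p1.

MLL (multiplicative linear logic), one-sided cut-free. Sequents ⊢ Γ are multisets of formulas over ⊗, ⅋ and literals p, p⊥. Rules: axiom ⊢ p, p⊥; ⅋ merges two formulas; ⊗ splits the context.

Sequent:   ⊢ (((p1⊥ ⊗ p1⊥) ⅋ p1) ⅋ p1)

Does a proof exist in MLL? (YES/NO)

Derivation trace:
[⅋]  ⊢ (((p1⊥ ⊗ p1⊥) ⅋ p1) ⅋ p1)
  [⅋]  ⊢ p1, ((p1⊥ ⊗ p1⊥) ⅋ p1)
    [⊗]  ⊢ p1, p1, (p1⊥ ⊗ p1⊥)
      [Ax]  ⊢ p1, p1⊥
      [Ax]  ⊢ p1, p1⊥

Result: YES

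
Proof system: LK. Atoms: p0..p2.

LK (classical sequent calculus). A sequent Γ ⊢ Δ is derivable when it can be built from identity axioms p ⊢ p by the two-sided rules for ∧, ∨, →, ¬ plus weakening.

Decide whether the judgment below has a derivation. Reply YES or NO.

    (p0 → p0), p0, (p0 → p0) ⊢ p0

Proof tree:
[→L] (p0 → p0), p0, (p0 → p0) ⊢ p0
  [→L] p0, (p0 → p0) ⊢ p0
    [Ax] p0 ⊢ p0
    [Ax] p0 ⊢ p0
  [Ax] p0 ⊢ p0

Result: YES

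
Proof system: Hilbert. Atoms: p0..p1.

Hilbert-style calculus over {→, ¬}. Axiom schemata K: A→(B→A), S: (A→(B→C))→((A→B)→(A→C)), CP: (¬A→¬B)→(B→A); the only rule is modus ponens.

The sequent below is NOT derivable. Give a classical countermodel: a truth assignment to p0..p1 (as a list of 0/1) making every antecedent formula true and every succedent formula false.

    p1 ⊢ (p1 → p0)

Truth-table refutation:
  v=00: Γ:[p1=F] Δ:[(p1 → p0)=T] refutes=False
  v=01: Γ:[p1=T] Δ:[(p1 → p0)=F] refutes=True  ← countermodel

Result: [0, 1]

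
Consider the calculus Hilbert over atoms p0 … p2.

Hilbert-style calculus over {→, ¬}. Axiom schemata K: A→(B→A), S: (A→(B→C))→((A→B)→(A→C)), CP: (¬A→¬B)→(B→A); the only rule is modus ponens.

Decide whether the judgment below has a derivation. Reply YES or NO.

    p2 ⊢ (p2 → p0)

Search for a countermodel by truth-table:
  v=000: Γ:[p2=F] Δ:[(p2 → p0)=T] refutes=False
  v=001: Γ:[p2=T] Δ:[(p2 → p0)=F] refutes=True  ← countermodel

Result: NO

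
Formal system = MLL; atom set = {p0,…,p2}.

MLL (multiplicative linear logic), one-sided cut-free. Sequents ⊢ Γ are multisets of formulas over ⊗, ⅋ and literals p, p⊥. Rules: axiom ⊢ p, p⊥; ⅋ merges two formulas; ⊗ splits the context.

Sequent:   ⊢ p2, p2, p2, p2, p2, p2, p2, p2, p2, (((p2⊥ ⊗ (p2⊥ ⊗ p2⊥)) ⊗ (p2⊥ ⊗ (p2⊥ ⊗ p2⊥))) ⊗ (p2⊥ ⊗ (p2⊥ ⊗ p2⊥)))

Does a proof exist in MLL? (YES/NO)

Derivation trace:
[⊗]  ⊢ p2, p2, p2, p2, p2, p2, p2, p2, p2, (((p2⊥ ⊗ (p2⊥ ⊗ p2⊥)) ⊗ (p2⊥ ⊗ (p2⊥ ⊗ p2⊥))) ⊗ (p2⊥ ⊗ (p2⊥ ⊗ p2⊥)))
  [⊗]  ⊢ p2, p2, p2, p2, p2, p2, ((p2⊥ ⊗ (p2⊥ ⊗ p2⊥)) ⊗ (p2⊥ ⊗ (p2⊥ ⊗ p2⊥)))
    [⊗]  ⊢ p2, p2, p2, (p2⊥ ⊗ (p2⊥ ⊗ p2⊥))
      [Ax]  ⊢ p2, p2⊥
      [⊗]  ⊢ p2, p2, (p2⊥ ⊗ p2⊥)
        [Ax]  ⊢ p2, p2⊥
        [Ax]  ⊢ p2, p2⊥
    [⊗]  ⊢ p2, p2, p2, (p2⊥ ⊗ (p2⊥ ⊗ p2⊥))
      [Ax]  ⊢ p2, p2⊥
      [⊗]  ⊢ p2, p2, (p2⊥ ⊗ p2⊥)
        [Ax]  ⊢ p2, p2⊥
        [Ax]  ⊢ p2, p2⊥
  [⊗]  ⊢ p2, p2, p2, (p2⊥ ⊗ (p2⊥ ⊗ p2⊥))
    [Ax]  ⊢ p2, p2⊥
    [⊗]  ⊢ p2, p2, (p2⊥ ⊗ p2⊥)
      [Ax]  ⊢ p2, p2⊥
      [Ax]  ⊢ p2, p2⊥

Result: YES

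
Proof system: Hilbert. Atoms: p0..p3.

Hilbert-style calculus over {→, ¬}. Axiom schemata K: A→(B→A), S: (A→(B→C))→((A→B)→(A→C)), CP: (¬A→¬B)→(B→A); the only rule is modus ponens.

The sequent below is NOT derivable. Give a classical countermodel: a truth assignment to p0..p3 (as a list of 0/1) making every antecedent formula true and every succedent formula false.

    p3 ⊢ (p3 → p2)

Truth-table refutation:
  v=0000: Γ:[p3=F] Δ:[(p3 → p2)=T] refutes=False
  v=0001: Γ:[p3=T] Δ:[(p3 → p2)=F] refutes=True  ← countermodel

Result: [0, 0, 0, 1]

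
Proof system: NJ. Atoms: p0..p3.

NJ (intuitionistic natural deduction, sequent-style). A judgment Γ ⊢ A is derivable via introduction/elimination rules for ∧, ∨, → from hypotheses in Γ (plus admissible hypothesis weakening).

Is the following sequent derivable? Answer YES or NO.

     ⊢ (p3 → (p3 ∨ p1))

Proof tree:
[→I]  ⊢ (p3 → (p3 ∨ p1))
  [∨I₁] p3 ⊢ (p3 ∨ p1)
    [Ax] p3 ⊢ p3

Result: YES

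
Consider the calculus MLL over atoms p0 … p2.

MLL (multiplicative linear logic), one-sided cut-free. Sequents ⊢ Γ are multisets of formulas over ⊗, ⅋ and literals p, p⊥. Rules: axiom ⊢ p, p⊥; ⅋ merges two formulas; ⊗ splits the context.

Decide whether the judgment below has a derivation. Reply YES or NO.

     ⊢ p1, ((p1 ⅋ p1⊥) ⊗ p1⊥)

Derivation (root first):
[⊗]  ⊢ p1, ((p1 ⅋ p1⊥) ⊗ p1⊥)
  [⅋]  ⊢ (p1 ⅋ p1⊥)
    [Ax]  ⊢ p1, p1⊥
  [Ax]  ⊢ p1, p1⊥

Result: YES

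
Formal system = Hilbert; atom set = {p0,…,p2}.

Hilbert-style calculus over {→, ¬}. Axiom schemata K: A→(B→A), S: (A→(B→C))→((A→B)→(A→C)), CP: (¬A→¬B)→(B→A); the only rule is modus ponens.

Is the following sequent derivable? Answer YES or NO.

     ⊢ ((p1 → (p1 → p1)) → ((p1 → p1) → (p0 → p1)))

Search for a countermodel by truth-table:
  v=000: Γ:[] Δ:[((p1 → (p1 → p1)) → ((p1 → p1) → (p0 → p1)))=T] refutes=False
  v=001: Γ:[] Δ:[((p1 → (p1 → p1)) → ((p1 → p1) → (p0 → p1)))=T] refutes=False
  v=010: Γ:[] Δ:[((p1 → (p1 → p1)) → ((p1 → p1) → (p0 → p1)))=T] refutes=False
  v=011: Γ:[] Δ:[((p1 → (p1 → p1)) → ((p1 → p1) → (p0 → p1)))=T] refutes=False
  v=100: Γ:[] Δ:[((p1 → (p1 → p1)) → ((p1 → p1) → (p0 → p1)))=F] refutes=True  ← countermodel

Result: NO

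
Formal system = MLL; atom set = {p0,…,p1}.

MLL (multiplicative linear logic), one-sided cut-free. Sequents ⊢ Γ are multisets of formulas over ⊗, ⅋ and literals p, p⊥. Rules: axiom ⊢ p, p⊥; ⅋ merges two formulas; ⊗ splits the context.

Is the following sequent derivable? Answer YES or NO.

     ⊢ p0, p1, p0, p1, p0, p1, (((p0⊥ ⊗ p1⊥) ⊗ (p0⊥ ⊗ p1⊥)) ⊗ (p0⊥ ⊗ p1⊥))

Proof tree:
[⊗]  ⊢ p0, p1, p0, p1, p0, p1, (((p0⊥ ⊗ p1⊥) ⊗ (p0⊥ ⊗ p1⊥)) ⊗ (p0⊥ ⊗ p1⊥))
  [⊗]  ⊢ p0, p1, p0, p1, ((p0⊥ ⊗ p1⊥) ⊗ (p0⊥ ⊗ p1⊥))
    [⊗]  ⊢ p0, p1, (p0⊥ ⊗ p1⊥)
      [Ax]  ⊢ p0, p0⊥
      [Ax]  ⊢ p1, p1⊥
    [⊗]  ⊢ p0, p1, (p0⊥ ⊗ p1⊥)
      [Ax]  ⊢ p0, p0⊥
      [Ax]  ⊢ p1, p1⊥
  [⊗]  ⊢ p0, p1, (p0⊥ ⊗ p1⊥)
    [Ax]  ⊢ p0, p0⊥
    [Ax]  ⊢ p1, p1⊥

Result: YES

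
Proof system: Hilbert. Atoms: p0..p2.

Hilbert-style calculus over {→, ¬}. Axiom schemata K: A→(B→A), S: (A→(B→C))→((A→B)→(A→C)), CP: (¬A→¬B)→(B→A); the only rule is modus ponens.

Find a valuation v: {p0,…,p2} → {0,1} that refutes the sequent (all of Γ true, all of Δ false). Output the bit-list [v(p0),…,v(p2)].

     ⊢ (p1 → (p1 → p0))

Enumerate valuations to refute Γ ⊢ Δ:
  v=000: Γ:[] Δ:[(p1 → (p1 → p0))=T] refutes=False
  v=001: Γ:[] Δ:[(p1 → (p1 → p0))=T] refutes=False
  v=010: Γ:[] Δ:[(p1 → (p1 → p0))=F] refutes=True  ← countermodel

Result: [0, 1, 0]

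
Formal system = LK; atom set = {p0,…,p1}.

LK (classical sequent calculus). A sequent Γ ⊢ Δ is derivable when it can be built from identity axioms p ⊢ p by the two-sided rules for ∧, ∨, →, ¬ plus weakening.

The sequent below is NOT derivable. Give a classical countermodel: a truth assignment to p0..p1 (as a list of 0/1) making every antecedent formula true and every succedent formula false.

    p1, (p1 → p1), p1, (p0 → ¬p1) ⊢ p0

Enumerate valuations to refute Γ ⊢ Δ:
  v=00: Γ:[p1=F, (p1 → p1)=T, p1=F, (p0 → ¬p1)=T] Δ:[p0=F] refutes=False
  v=01: Γ:[p1=T, (p1 → p1)=T, p1=T, (p0 → ¬p1)=T] Δ:[p0=F] refutes=True  ← countermodel

Result: [0, 1]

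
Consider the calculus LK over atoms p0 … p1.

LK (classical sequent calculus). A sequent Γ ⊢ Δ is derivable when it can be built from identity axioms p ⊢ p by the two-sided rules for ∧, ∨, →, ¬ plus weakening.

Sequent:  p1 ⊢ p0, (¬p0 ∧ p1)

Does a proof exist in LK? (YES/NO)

Proof tree:
[∧R] p1 ⊢ p0, (¬p0 ∧ p1)
  [¬R]  ⊢ p0, ¬p0
    [Ax] p0 ⊢ p0
  [Ax] p1 ⊢ p1

Result: YES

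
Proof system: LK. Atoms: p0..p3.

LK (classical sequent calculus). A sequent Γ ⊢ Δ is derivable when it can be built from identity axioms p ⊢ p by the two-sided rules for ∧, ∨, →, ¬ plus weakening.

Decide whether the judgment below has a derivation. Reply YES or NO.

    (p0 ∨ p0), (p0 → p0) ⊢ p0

Derivation trace:
[→L] (p0 ∨ p0), (p0 → p0) ⊢ p0
  [∨L] (p0 ∨ p0) ⊢ p0
    [Ax] p0 ⊢ p0
    [Ax] p0 ⊢ p0
  [Ax] p0 ⊢ p0

Result: YES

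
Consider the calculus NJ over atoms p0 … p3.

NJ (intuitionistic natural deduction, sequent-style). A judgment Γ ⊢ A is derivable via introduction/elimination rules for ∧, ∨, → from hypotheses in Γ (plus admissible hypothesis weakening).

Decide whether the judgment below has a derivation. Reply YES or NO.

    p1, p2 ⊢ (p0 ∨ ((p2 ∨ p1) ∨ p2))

Derivation trace:
[Wk] p1, p2 ⊢ (p0 ∨ ((p2 ∨ p1) ∨ p2))
  [∨I₂] p1 ⊢ (p0 ∨ ((p2 ∨ p1) ∨ p2))
    [∨I₁] p1 ⊢ ((p2 ∨ p1) ∨ p2)
      [∨I₂] p1 ⊢ (p2 ∨ p1)
        [Ax] p1 ⊢ p1

Result: YES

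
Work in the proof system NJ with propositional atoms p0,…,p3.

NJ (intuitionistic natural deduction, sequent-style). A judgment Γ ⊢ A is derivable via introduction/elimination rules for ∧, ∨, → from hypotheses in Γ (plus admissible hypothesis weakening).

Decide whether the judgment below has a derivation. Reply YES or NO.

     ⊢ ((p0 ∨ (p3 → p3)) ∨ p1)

Proof tree:
[∨I₁]  ⊢ ((p0 ∨ (p3 → p3)) ∨ p1)
  [∨I₂]  ⊢ (p0 ∨ (p3 → p3))
    [→I]  ⊢ (p3 → p3)
      [Ax] p3 ⊢ p3

Result: YES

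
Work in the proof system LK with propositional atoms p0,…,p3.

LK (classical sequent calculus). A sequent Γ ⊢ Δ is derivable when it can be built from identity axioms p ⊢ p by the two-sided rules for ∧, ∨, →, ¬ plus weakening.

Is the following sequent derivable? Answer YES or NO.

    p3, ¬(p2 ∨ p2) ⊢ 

Search for a countermodel by truth-table:
  v=0000: Γ:[p3=F, ¬(p2 ∨ p2)=T] Δ:[] refutes=False
  v=0001: Γ:[p3=T, ¬(p2 ∨ p2)=T] Δ:[] refutes=True  ← countermodel

Result: NO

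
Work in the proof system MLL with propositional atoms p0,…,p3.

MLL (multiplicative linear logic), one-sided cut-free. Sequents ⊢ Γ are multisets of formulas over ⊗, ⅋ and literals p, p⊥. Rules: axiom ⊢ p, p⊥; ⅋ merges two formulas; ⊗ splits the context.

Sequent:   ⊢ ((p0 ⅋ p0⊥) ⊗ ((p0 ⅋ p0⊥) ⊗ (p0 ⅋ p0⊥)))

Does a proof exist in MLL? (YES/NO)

Derivation (root first):
[⊗]  ⊢ ((p0 ⅋ p0⊥) ⊗ ((p0 ⅋ p0⊥) ⊗ (p0 ⅋ p0⊥)))
  [⅋]  ⊢ (p0 ⅋ p0⊥)
    [Ax]  ⊢ p0, p0⊥
  [⊗]  ⊢ ((p0 ⅋ p0⊥) ⊗ (p0 ⅋ p0⊥))
    [⅋]  ⊢ (p0 ⅋ p0⊥)
      [Ax]  ⊢ p0, p0⊥
    [⅋]  ⊢ (p0 ⅋ p0⊥)
      [Ax]  ⊢ p0, p0⊥

Result: YES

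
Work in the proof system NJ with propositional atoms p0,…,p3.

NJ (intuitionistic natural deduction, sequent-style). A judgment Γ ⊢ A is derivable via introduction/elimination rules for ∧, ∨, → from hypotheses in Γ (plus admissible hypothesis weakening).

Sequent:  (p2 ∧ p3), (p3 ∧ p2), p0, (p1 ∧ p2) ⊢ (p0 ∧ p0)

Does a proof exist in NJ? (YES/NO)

Proof tree:
[Wk] (p2 ∧ p3), (p3 ∧ p2), p0, (p1 ∧ p2) ⊢ (p0 ∧ p0)
  [∧I] (p2 ∧ p3), (p3 ∧ p2), p0 ⊢ (p0 ∧ p0)
    [Wk] p0, (p2 ∧ p3), (p3 ∧ p2) ⊢ p0
      [Wk] p0, (p2 ∧ p3) ⊢ p0
        [Ax] p0 ⊢ p0
    [Ax] p0 ⊢ p0

Result: YES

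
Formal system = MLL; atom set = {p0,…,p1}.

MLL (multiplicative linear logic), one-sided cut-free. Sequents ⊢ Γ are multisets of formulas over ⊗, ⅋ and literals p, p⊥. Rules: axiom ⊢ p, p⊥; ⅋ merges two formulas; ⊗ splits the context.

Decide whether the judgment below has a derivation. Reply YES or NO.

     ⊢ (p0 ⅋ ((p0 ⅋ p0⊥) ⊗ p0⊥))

Derivation trace:
[⅋]  ⊢ (p0 ⅋ ((p0 ⅋ p0⊥) ⊗ p0⊥))
  [⊗]  ⊢ p0, ((p0 ⅋ p0⊥) ⊗ p0⊥)
    [⅋]  ⊢ (p0 ⅋ p0⊥)
      [Ax]  ⊢ p0, p0⊥
    [Ax]  ⊢ p0, p0⊥

Result: YES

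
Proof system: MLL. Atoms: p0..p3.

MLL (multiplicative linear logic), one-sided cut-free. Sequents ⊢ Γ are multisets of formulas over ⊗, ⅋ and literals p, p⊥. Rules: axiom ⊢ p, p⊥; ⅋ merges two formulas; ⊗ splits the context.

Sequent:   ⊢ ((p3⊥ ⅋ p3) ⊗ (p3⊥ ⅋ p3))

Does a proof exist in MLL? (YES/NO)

Derivation (root first):
[⊗]  ⊢ ((p3⊥ ⅋ p3) ⊗ (p3⊥ ⅋ p3))
  [⅋]  ⊢ (p3⊥ ⅋ p3)
    [Ax]  ⊢ p3, p3⊥
  [⅋]  ⊢ (p3⊥ ⅋ p3)
    [Ax]  ⊢ p3, p3⊥

Result: YES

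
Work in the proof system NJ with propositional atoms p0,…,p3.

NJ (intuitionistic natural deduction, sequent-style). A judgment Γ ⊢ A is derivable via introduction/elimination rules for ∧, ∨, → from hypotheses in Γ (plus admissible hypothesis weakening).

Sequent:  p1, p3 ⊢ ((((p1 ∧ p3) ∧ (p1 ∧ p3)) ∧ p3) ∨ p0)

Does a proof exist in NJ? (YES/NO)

Proof tree:
[∨I₁] p1, p3 ⊢ ((((p1 ∧ p3) ∧ (p1 ∧ p3)) ∧ p3) ∨ p0)
  [∧I] p1, p3 ⊢ (((p1 ∧ p3) ∧ (p1 ∧ p3)) ∧ p3)
    [∧I] p1, p3 ⊢ ((p1 ∧ p3) ∧ (p1 ∧ p3))
      [∧I] p1, p3 ⊢ (p1 ∧ p3)
        [Ax] p1 ⊢ p1
        [Ax] p3 ⊢ p3
      [∧I] p1, p3 ⊢ (p1 ∧ p3)
        [Ax] p1 ⊢ p1
        [Ax] p3 ⊢ p3
    [Ax] p3 ⊢ p3

Result: YES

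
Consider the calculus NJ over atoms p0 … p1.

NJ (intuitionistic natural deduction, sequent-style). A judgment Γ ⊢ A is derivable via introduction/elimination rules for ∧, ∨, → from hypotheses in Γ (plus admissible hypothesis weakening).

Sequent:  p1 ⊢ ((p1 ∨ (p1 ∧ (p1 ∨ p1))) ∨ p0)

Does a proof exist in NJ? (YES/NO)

Derivation trace:
[∨I₁] p1 ⊢ ((p1 ∨ (p1 ∧ (p1 ∨ p1))) ∨ p0)
  [∨I₂] p1 ⊢ (p1 ∨ (p1 ∧ (p1 ∨ p1)))
    [∧I] p1 ⊢ (p1 ∧ (p1 ∨ p1))
      [Ax] p1 ⊢ p1
      [∨I₂] p1 ⊢ (p1 ∨ p1)
        [Ax] p1 ⊢ p1

Result: YES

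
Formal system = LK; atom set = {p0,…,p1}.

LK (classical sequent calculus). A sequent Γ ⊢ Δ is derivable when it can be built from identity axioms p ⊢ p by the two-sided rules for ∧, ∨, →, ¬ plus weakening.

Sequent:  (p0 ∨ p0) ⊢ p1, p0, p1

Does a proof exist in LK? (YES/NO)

Proof tree:
[WR] (p0 ∨ p0) ⊢ p1, p0, p1
  [∨L] (p0 ∨ p0) ⊢ p1, p0
    [WR] p0 ⊢ p0, p1
      [Ax] p0 ⊢ p0
    [Ax] p0 ⊢ p0

Result: YES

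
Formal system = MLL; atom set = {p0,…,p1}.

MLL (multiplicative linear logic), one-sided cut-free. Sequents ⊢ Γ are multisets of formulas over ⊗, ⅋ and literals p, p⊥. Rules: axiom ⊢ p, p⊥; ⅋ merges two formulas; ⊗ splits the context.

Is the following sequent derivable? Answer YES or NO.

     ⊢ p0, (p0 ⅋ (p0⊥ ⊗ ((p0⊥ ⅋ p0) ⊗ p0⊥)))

Derivation trace:
[⅋]  ⊢ p0, (p0 ⅋ (p0⊥ ⊗ ((p0⊥ ⅋ p0) ⊗ p0⊥)))
  [⊗]  ⊢ p0, p0, (p0⊥ ⊗ ((p0⊥ ⅋ p0) ⊗ p0⊥))
    [Ax]  ⊢ p0, p0⊥
    [⊗]  ⊢ p0, ((p0⊥ ⅋ p0) ⊗ p0⊥)
      [⅋]  ⊢ (p0⊥ ⅋ p0)
        [Ax]  ⊢ p0, p0⊥
      [Ax]  ⊢ p0, p0⊥

Result: YES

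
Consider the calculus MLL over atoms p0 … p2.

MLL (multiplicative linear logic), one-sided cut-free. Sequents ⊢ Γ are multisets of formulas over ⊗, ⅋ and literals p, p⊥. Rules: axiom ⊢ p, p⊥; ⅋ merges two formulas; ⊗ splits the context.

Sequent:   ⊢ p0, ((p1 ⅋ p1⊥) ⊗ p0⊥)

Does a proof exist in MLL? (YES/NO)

Proof tree:
[⊗]  ⊢ p0, ((p1 ⅋ p1⊥) ⊗ p0⊥)
  [⅋]  ⊢ (p1 ⅋ p1⊥)
    [Ax]  ⊢ p1, p1⊥
  [Ax]  ⊢ p0, p0⊥

Result: YES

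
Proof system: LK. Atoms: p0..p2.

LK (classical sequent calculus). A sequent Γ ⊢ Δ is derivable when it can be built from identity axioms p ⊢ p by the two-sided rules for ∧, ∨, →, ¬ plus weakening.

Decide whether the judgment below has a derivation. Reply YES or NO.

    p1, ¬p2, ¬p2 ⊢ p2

Search for a countermodel by truth-table:
  v=000: Γ:[p1=F, ¬p2=T, ¬p2=T] Δ:[p2=F] refutes=False
  v=001: Γ:[p1=F, ¬p2=F, ¬p2=F] Δ:[p2=T] refutes=False
  v=010: Γ:[p1=T, ¬p2=T, ¬p2=T] Δ:[p2=F] refutes=True  ← countermodel

Result: NO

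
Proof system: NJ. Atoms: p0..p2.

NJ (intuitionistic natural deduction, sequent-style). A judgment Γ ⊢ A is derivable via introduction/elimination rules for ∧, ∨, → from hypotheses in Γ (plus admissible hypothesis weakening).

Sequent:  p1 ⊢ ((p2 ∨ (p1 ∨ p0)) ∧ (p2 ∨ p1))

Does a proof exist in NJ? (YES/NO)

Derivation trace:
[∧I] p1 ⊢ ((p2 ∨ (p1 ∨ p0)) ∧ (p2 ∨ p1))
  [∨I₂] p1 ⊢ (p2 ∨ (p1 ∨ p0))
    [∨I₁] p1 ⊢ (p1 ∨ p0)
      [Ax] p1 ⊢ p1
  [∨I₂] p1 ⊢ (p2 ∨ p1)
    [Ax] p1 ⊢ p1

Result: YES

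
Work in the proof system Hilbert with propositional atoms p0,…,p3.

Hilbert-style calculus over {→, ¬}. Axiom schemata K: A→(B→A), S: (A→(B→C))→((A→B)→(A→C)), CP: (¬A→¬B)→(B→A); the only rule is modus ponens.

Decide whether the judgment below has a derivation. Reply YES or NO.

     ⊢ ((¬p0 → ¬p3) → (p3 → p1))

Enumerate valuations to refute Γ ⊢ Δ:
  v=0000: Γ:[] Δ:[((¬p0 → ¬p3) → (p3 → p1))=T] refutes=False
  v=0001: Γ:[] Δ:[((¬p0 → ¬p3) → (p3 → p1))=T] refutes=False
  v=0010: Γ:[] Δ:[((¬p0 → ¬p3) → (p3 → p1))=T] refutes=False
  v=0011: Γ:[] Δ:[((¬p0 → ¬p3) → (p3 → p1))=T] refutes=False
  v=0100: Γ:[] Δ:[((¬p0 → ¬p3) → (p3 → p1))=T] refutes=False
  v=0101: Γ:[] Δ:[((¬p0 → ¬p3) → (p3 → p1))=T] refutes=False
  v=0110: Γ:[] Δ:[((¬p0 → ¬p3) → (p3 → p1))=T] refutes=False
  v=0111: Γ:[] Δ:[((¬p0 → ¬p3) → (p3 → p1))=T] refutes=False
  v=1000: Γ:[] Δ:[((¬p0 → ¬p3) → (p3 → p1))=T] refutes=False
  v=1001: Γ:[] Δ:[((¬p0 → ¬p3) → (p3 → p1))=F] refutes=True  ← countermodel

Result: NO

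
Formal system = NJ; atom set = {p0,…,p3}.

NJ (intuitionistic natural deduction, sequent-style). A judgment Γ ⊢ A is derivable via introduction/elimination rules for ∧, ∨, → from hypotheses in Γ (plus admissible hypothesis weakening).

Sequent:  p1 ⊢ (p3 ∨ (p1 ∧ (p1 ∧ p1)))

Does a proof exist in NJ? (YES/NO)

Derivation (root first):
[∨I₂] p1 ⊢ (p3 ∨ (p1 ∧ (p1 ∧ p1)))
  [∧I] p1 ⊢ (p1 ∧ (p1 ∧ p1))
    [Ax] p1 ⊢ p1
    [∧I] p1 ⊢ (p1 ∧ p1)
      [Ax] p1 ⊢ p1
      [Ax] p1 ⊢ p1

Result: YES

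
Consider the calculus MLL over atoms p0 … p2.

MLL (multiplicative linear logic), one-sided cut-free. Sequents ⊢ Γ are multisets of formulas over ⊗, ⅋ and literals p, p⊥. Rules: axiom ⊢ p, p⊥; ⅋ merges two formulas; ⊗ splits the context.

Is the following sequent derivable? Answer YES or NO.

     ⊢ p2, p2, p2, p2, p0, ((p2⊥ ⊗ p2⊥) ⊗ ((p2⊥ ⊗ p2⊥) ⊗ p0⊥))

Derivation (root first):
[⊗]  ⊢ p2, p2, p2, p2, p0, ((p2⊥ ⊗ p2⊥) ⊗ ((p2⊥ ⊗ p2⊥) ⊗ p0⊥))
  [⊗]  ⊢ p2, p2, (p2⊥ ⊗ p2⊥)
    [Ax]  ⊢ p2, p2⊥
    [Ax]  ⊢ p2, p2⊥
  [⊗]  ⊢ p2, p2, p0, ((p2⊥ ⊗ p2⊥) ⊗ p0⊥)
    [⊗]  ⊢ p2, p2, (p2⊥ ⊗ p2⊥)
      [Ax]  ⊢ p2, p2⊥
      [Ax]  ⊢ p2, p2⊥
    [Ax]  ⊢ p0, p0⊥

Result: YES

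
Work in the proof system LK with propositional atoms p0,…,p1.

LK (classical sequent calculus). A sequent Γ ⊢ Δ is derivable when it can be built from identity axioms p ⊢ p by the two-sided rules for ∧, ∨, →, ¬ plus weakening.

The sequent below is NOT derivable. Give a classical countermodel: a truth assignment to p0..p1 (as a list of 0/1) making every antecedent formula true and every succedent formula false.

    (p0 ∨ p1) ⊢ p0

Search for a countermodel by truth-table:
  v=00: Γ:[(p0 ∨ p1)=F] Δ:[p0=F] refutes=False
  v=01: Γ:[(p0 ∨ p1)=T] Δ:[p0=F] refutes=True  ← countermodel

Result: [0, 1]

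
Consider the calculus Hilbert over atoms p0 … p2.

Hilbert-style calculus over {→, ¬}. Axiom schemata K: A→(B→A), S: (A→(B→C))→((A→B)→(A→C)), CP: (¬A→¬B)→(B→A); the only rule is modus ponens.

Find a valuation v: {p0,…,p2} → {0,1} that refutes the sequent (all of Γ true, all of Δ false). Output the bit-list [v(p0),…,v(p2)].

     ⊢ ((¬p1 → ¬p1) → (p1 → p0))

Enumerate valuations to refute Γ ⊢ Δ:
  v=000: Γ:[] Δ:[((¬p1 → ¬p1) → (p1 → p0))=T] refutes=False
  v=001: Γ:[] Δ:[((¬p1 → ¬p1) → (p1 → p0))=T] refutes=False
  v=010: Γ:[] Δ:[((¬p1 → ¬p1) → (p1 → p0))=F] refutes=True  ← countermodel

Result: [0, 1, 0]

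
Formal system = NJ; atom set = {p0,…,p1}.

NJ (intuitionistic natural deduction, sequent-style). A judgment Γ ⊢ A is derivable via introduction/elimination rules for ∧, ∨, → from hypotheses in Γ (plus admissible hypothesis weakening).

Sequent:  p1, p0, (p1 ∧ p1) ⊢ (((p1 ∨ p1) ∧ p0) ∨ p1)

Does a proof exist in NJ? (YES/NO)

Derivation trace:
[∨I₁] p1, p0, (p1 ∧ p1) ⊢ (((p1 ∨ p1) ∧ p0) ∨ p1)
  [Wk] p1, p0, (p1 ∧ p1) ⊢ ((p1 ∨ p1) ∧ p0)
    [∧I] p1, p0 ⊢ ((p1 ∨ p1) ∧ p0)
      [∨I₂] p1 ⊢ (p1 ∨ p1)
        [Ax] p1 ⊢ p1
      [Ax] p0 ⊢ p0

Result: YES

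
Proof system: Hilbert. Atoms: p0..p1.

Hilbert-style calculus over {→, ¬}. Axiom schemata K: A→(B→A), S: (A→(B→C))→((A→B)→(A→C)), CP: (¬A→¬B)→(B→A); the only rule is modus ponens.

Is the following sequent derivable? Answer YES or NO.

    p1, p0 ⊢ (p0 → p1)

Derivation (root first):
[MP] p1, p0 ⊢ (p0 → p1)
  [K]  ⊢ (p1 → (p0 → p1))
  [MP] p1, p0 ⊢ p1
    [MP] p1 ⊢ (p0 → p1)
      [K]  ⊢ (p1 → (p0 → p1))
      [Hyp] p1 ⊢ p1
    [Hyp] p0 ⊢ p0

Result: YES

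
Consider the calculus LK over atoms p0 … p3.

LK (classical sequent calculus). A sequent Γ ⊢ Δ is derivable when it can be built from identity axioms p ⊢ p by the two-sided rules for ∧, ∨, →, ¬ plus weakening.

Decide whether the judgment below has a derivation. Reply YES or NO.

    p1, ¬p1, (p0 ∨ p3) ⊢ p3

Proof tree:
[∨L] p1, ¬p1, (p0 ∨ p3) ⊢ p3
  [WL] p1, ¬p1, p0 ⊢ 
    [¬L] p1, ¬p1 ⊢ 
      [Ax] p1 ⊢ p1
  [Ax] p3 ⊢ p3

Result: YES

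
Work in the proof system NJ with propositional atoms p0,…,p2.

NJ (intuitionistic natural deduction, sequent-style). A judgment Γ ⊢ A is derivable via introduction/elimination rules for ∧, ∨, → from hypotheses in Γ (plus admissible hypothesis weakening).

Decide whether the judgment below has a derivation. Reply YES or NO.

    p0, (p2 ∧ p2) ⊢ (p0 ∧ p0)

Proof tree:
[Wk] p0, (p2 ∧ p2) ⊢ (p0 ∧ p0)
  [∧I] p0 ⊢ (p0 ∧ p0)
    [Ax] p0 ⊢ p0
    [Ax] p0 ⊢ p0

Result: YES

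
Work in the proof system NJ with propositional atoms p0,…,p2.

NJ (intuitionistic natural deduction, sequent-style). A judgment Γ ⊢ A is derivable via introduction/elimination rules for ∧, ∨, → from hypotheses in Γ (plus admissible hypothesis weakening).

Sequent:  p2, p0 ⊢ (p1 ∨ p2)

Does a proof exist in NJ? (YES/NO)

Derivation trace:
[∨I₂] p2, p0 ⊢ (p1 ∨ p2)
  [Wk] p2, p0 ⊢ p2
    [Ax] p2 ⊢ p2

Result: YES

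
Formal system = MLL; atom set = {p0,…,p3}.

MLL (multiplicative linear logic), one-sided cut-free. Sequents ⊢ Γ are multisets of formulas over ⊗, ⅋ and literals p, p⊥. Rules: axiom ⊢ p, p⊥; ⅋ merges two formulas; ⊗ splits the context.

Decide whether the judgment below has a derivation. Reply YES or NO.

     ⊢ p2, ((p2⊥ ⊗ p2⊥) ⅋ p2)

Derivation (root first):
[⅋]  ⊢ p2, ((p2⊥ ⊗ p2⊥) ⅋ p2)
  [⊗]  ⊢ p2, p2, (p2⊥ ⊗ p2⊥)
    [Ax]  ⊢ p2, p2⊥
    [Ax]  ⊢ p2, p2⊥

Result: YES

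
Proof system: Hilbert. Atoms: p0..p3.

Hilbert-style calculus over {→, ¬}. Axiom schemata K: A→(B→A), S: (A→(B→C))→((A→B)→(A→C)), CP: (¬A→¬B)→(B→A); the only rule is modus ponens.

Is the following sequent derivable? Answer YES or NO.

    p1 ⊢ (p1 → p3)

Enumerate valuations to refute Γ ⊢ Δ:
  v=0000: Γ:[p1=F] Δ:[(p1 → p3)=T] refutes=False
  v=0001: Γ:[p1=F] Δ:[(p1 → p3)=T] refutes=False
  v=0010: Γ:[p1=F] Δ:[(p1 → p3)=T] refutes=False
  v=0011: Γ:[p1=F] Δ:[(p1 → p3)=T] refutes=False
  v=0100: Γ:[p1=T] Δ:[(p1 → p3)=F] refutes=True  ← countermodel

Result: NO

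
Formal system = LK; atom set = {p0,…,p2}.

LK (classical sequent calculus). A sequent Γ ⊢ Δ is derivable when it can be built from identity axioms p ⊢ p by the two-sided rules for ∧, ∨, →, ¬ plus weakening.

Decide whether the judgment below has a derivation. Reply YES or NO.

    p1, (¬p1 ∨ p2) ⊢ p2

Proof tree:
[∨L] p1, (¬p1 ∨ p2) ⊢ p2
  [¬L] p1, ¬p1 ⊢ 
    [Ax] p1 ⊢ p1
  [Ax] p2 ⊢ p2

Result: YES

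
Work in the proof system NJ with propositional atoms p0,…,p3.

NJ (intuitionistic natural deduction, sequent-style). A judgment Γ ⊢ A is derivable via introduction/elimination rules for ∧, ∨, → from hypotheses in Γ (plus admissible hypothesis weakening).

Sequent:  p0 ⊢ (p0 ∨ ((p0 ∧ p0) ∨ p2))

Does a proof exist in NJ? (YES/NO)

Derivation (root first):
[∨I₂] p0 ⊢ (p0 ∨ ((p0 ∧ p0) ∨ p2))
  [∨I₁] p0 ⊢ ((p0 ∧ p0) ∨ p2)
    [∧I] p0 ⊢ (p0 ∧ p0)
      [Ax] p0 ⊢ p0
      [Ax] p0 ⊢ p0

Result: YES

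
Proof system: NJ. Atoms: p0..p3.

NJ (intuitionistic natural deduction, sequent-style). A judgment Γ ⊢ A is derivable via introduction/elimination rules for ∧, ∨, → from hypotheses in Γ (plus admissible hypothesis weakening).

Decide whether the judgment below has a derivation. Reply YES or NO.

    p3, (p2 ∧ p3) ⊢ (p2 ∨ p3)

Proof tree:
[Wk] p3, (p2 ∧ p3) ⊢ (p2 ∨ p3)
  [∨I₂] p3 ⊢ (p2 ∨ p3)
    [Ax] p3 ⊢ p3

Result: YES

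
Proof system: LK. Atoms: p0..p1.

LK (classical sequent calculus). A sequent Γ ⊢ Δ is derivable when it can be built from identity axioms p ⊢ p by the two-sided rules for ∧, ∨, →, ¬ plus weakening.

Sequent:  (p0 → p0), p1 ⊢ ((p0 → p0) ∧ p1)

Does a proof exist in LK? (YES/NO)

Derivation (root first):
[∧R] (p0 → p0), p1 ⊢ ((p0 → p0) ∧ p1)
  [→R] (p0 → p0) ⊢ (p0 → p0)
    [→L] p0, (p0 → p0) ⊢ p0
      [Ax] p0 ⊢ p0
      [Ax] p0 ⊢ p0
  [Ax] p1 ⊢ p1

Result: YES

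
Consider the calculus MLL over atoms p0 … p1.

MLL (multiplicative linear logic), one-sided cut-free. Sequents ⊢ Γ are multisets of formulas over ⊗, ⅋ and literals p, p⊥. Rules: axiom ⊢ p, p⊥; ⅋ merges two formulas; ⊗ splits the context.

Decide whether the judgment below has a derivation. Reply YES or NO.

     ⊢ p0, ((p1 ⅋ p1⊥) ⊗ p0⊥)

Derivation (root first):
[⊗]  ⊢ p0, ((p1 ⅋ p1⊥) ⊗ p0⊥)
  [⅋]  ⊢ (p1 ⅋ p1⊥)
    [Ax]  ⊢ p1, p1⊥
  [Ax]  ⊢ p0, p0⊥

Result: YES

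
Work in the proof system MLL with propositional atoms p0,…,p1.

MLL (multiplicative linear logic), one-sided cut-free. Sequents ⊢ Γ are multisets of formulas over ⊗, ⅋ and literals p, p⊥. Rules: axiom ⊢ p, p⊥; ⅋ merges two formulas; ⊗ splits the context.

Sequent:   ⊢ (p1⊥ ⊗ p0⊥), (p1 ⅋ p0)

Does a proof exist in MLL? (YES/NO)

Derivation trace:
[⅋]  ⊢ (p1⊥ ⊗ p0⊥), (p1 ⅋ p0)
  [⊗]  ⊢ p1, p0, (p1⊥ ⊗ p0⊥)
    [Ax]  ⊢ p1, p1⊥
    [Ax]  ⊢ p0, p0⊥

Result: YES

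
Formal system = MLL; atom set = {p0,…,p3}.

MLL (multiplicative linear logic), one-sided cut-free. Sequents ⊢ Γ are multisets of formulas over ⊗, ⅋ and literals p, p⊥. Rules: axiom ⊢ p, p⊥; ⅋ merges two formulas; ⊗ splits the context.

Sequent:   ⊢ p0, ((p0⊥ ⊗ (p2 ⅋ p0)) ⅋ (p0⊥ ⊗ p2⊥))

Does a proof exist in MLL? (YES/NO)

Derivation (root first):
[⅋]  ⊢ p0, ((p0⊥ ⊗ (p2 ⅋ p0)) ⅋ (p0⊥ ⊗ p2⊥))
  [⊗]  ⊢ p0, (p0⊥ ⊗ p2⊥), (p0⊥ ⊗ (p2 ⅋ p0))
    [Ax]  ⊢ p0, p0⊥
    [⅋]  ⊢ (p0⊥ ⊗ p2⊥), (p2 ⅋ p0)
      [⊗]  ⊢ p0, p2, (p0⊥ ⊗ p2⊥)
        [Ax]  ⊢ p0, p0⊥
        [Ax]  ⊢ p2, p2⊥

Result: YES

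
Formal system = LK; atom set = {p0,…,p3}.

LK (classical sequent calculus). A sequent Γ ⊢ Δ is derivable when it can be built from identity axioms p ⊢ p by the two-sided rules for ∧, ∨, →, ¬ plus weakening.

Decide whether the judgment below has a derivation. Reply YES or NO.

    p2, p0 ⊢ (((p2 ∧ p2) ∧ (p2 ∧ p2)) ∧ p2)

Derivation (root first):
[∧R] p2, p0 ⊢ (((p2 ∧ p2) ∧ (p2 ∧ p2)) ∧ p2)
  [∧R] p2, p0 ⊢ ((p2 ∧ p2) ∧ (p2 ∧ p2))
    [∧R] p2, p0 ⊢ (p2 ∧ p2)
      [Ax] p2 ⊢ p2
      [WL] p2, p0 ⊢ p2
        [Ax] p2 ⊢ p2
    [∧R] p2, p0 ⊢ (p2 ∧ p2)
      [Ax] p2 ⊢ p2
      [WL] p2, p0 ⊢ p2
        [Ax] p2 ⊢ p2
  [Ax] p2 ⊢ p2

Result: YES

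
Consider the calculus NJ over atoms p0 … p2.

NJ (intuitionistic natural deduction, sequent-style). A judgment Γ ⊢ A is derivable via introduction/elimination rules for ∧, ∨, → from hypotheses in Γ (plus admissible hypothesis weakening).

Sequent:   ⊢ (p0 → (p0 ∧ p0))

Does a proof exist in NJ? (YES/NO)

Derivation (root first):
[→I]  ⊢ (p0 → (p0 ∧ p0))
  [∧I] p0 ⊢ (p0 ∧ p0)
    [Ax] p0 ⊢ p0
    [Ax] p0 ⊢ p0

Result: YES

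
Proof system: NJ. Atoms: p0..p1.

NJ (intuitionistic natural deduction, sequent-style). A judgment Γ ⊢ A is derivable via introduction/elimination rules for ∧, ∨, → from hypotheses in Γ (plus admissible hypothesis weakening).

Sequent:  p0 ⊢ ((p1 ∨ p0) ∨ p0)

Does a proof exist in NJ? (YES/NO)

Derivation trace:
[∨I₁] p0 ⊢ ((p1 ∨ p0) ∨ p0)
  [∨I₂] p0 ⊢ (p1 ∨ p0)
    [Ax] p0 ⊢ p0

Result: YES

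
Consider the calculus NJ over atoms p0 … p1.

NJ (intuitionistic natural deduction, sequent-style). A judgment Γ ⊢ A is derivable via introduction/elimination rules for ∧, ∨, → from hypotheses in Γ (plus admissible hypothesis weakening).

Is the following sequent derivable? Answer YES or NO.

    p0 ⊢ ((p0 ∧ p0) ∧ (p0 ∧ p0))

Derivation trace:
[∧I] p0 ⊢ ((p0 ∧ p0) ∧ (p0 ∧ p0))
  [∧I] p0 ⊢ (p0 ∧ p0)
    [Ax] p0 ⊢ p0
    [Ax] p0 ⊢ p0
  [∧I] p0 ⊢ (p0 ∧ p0)
    [Ax] p0 ⊢ p0
    [Ax] p0 ⊢ p0

Result: YES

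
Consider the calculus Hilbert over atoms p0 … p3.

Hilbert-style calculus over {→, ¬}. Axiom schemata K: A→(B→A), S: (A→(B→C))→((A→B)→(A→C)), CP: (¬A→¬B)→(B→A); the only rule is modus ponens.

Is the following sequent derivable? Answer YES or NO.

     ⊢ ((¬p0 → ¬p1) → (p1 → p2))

Truth-table refutation:
  v=0000: Γ:[] Δ:[((¬p0 → ¬p1) → (p1 → p2))=T] refutes=False
  v=0001: Γ:[] Δ:[((¬p0 → ¬p1) → (p1 → p2))=T] refutes=False
  v=0010: Γ:[] Δ:[((¬p0 → ¬p1) → (p1 → p2))=T] refutes=False
  v=0011: Γ:[] Δ:[((¬p0 → ¬p1) → (p1 → p2))=T] refutes=False
  v=0100: Γ:[] Δ:[((¬p0 → ¬p1) → (p1 → p2))=T] refutes=False
  v=0101: Γ:[] Δ:[((¬p0 → ¬p1) → (p1 → p2))=T] refutes=False
  v=0110: Γ:[] Δ:[((¬p0 → ¬p1) → (p1 → p2))=T] refutes=False
  v=0111: Γ:[] Δ:[((¬p0 → ¬p1) → (p1 → p2))=T] refutes=False
  v=1000: Γ:[] Δ:[((¬p0 → ¬p1) → (p1 → p2))=T] refutes=False
  v=1001: Γ:[] Δ:[((¬p0 → ¬p1) → (p1 → p2))=T] refutes=False
  v=1010: Γ:[] Δ:[((¬p0 → ¬p1) → (p1 → p2))=T] refutes=False
  v=1011: Γ:[] Δ:[((¬p0 → ¬p1) → (p1 → p2))=T] refutes=False
  v=1100: Γ:[] Δ:[((¬p0 → ¬p1) → (p1 → p2))=F] refutes=True  ← countermodel

Result: NO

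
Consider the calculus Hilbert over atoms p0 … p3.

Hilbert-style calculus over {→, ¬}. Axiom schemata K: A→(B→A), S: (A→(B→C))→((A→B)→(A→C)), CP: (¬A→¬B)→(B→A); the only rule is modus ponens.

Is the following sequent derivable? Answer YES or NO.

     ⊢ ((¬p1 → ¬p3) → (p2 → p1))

Enumerate valuations to refute Γ ⊢ Δ:
  v=0000: Γ:[] Δ:[((¬p1 → ¬p3) → (p2 → p1))=T] refutes=False
  v=0001: Γ:[] Δ:[((¬p1 → ¬p3) → (p2 → p1))=T] refutes=False
  v=0010: Γ:[] Δ:[((¬p1 → ¬p3) → (p2 → p1))=F] refutes=True  ← countermodel

Result: NO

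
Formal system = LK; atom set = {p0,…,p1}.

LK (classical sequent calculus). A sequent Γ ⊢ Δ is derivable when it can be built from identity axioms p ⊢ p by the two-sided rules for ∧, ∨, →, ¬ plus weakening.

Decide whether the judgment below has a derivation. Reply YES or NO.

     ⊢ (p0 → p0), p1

Derivation (root first):
[WR]  ⊢ (p0 → p0), p1
  [→R]  ⊢ (p0 → p0)
    [Ax] p0 ⊢ p0

Result: YES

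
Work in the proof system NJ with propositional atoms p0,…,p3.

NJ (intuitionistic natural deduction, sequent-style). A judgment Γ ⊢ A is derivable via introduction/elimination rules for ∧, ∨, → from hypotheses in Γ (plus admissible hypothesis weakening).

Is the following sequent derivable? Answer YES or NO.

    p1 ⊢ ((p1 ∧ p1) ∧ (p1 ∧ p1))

Proof tree:
[∧I] p1 ⊢ ((p1 ∧ p1) ∧ (p1 ∧ p1))
  [∧I] p1 ⊢ (p1 ∧ p1)
    [Ax] p1 ⊢ p1
    [Ax] p1 ⊢ p1
  [∧I] p1 ⊢ (p1 ∧ p1)
    [Ax] p1 ⊢ p1
    [Ax] p1 ⊢ p1

Result: YES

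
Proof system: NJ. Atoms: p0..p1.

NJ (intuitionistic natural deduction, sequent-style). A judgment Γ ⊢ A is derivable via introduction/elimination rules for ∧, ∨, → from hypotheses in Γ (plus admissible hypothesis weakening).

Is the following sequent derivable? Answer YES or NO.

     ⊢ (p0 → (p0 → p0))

Derivation trace:
[→I]  ⊢ (p0 → (p0 → p0))
  [Wk] p0 ⊢ (p0 → p0)
    [→I]  ⊢ (p0 → p0)
      [Ax] p0 ⊢ p0

Result: YES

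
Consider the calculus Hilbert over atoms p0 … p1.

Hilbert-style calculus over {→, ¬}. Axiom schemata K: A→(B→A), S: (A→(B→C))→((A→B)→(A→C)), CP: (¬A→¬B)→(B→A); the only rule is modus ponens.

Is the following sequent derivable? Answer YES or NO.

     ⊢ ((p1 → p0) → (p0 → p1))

Enumerate valuations to refute Γ ⊢ Δ:
  v=00: Γ:[] Δ:[((p1 → p0) → (p0 → p1))=T] refutes=False
  v=01: Γ:[] Δ:[((p1 → p0) → (p0 → p1))=T] refutes=False
  v=10: Γ:[] Δ:[((p1 → p0) → (p0 → p1))=F] refutes=True  ← countermodel

Result: NO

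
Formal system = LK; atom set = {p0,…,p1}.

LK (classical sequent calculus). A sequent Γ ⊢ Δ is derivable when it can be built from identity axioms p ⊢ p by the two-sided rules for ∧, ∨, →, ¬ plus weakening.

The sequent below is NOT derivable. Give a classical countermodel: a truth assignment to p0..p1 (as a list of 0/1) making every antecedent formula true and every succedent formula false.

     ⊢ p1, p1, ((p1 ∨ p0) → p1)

Enumerate valuations to refute Γ ⊢ Δ:
  v=00: Γ:[] Δ:[p1=F, p1=F, ((p1 ∨ p0) → p1)=T] refutes=False
  v=01: Γ:[] Δ:[p1=T, p1=T, ((p1 ∨ p0) → p1)=T] refutes=False
  v=10: Γ:[] Δ:[p1=F, p1=F, ((p1 ∨ p0) → p1)=F] refutes=True  ← countermodel

Result: [1, 0]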